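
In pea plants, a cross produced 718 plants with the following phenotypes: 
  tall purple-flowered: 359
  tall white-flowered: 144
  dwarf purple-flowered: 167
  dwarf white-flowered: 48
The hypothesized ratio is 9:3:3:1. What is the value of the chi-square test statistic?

Expected counts for N = 718 under a 9:3:3:1 ratio (total parts = 16):
  tall purple-flowered: 718 × 9/16 = 403.875
  tall white-flowered: 718 × 3/16 = 134.625
  dwarf purple-flowered: 718 × 3/16 = 134.625
  dwarf white-flowered: 718 × 1/16 = 44.875
χ² = Σ (O − E)² / E
  tall purple-flowered: (359 − 403.875)² / 403.875 = 4.9861
  tall white-flowered: (144 − 134.625)² / 134.625 = 0.6529
  dwarf purple-flowered: (167 − 134.625)² / 134.625 = 7.7856
  dwarf white-flowered: (48 − 44.875)² / 44.875 = 0.2176
χ² = 4.9861 + 0.6529 + 7.7856 + 0.2176 = 13.6422 ≈ 13.642

13.642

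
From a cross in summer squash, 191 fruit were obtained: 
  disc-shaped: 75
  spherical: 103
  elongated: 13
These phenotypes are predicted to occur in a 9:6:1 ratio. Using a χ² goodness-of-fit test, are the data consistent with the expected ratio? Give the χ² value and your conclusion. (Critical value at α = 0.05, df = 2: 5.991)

23.632; not consistent

Under the 9:6:1 hypothesis (Σ ratio = 16, N = 191):
  disc-shaped: 191 × 9/16 = 107.4375
  spherical: 191 × 6/16 = 71.625
  elongated: 191 × 1/16 = 11.9375
χ² = Σ (O − E)² / E
  disc-shaped: (75 − 107.4375)² / 107.4375 = 9.7935
  spherical: (103 − 71.625)² / 71.625 = 13.7437
  elongated: (13 − 11.9375)² / 11.9375 = 0.0946
χ² = 9.7935 + 13.7437 + 0.0946 = 23.6318 ≈ 23.632
Degrees of freedom = 3 − 1 = 2; critical value at α = 0.05 is 5.991.
Since 23.632 > 5.991, we reject the null hypothesis — the data do not fit the 9:6:1 ratio.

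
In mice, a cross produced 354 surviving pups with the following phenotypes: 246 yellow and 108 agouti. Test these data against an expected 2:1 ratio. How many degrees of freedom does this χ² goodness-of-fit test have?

1

A goodness-of-fit test with 2 phenotype classes has df = 2 − 1 = 1.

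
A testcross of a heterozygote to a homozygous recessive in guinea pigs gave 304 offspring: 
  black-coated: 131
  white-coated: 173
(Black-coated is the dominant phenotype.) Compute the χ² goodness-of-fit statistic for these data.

5.803

A testcross of a heterozygote (Aa × aa) gives a 1:1 phenotypic ratio.
Expected counts for N = 304 under a 1:1 ratio (total parts = 2):
  black-coated: 304 × 1/2 = 152
  white-coated: 304 × 1/2 = 152
χ² = Σ (O − E)² / E
  black-coated: (131 − 152)² / 152 = 2.9013
  white-coated: (173 − 152)² / 152 = 2.9013
χ² = 2.9013 + 2.9013 = 5.8026 ≈ 5.803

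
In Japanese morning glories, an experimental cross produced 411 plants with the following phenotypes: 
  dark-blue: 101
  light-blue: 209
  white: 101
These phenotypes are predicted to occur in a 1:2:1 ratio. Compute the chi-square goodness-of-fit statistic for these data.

0.119

The 1:2:1 ratio has 4 parts, so with N = 411 the expected counts are:
  dark-blue: 411 × 1/4 = 102.75
  light-blue: 411 × 2/4 = 205.5
  white: 411 × 1/4 = 102.75
χ² = Σ (O − E)² / E
  dark-blue: (101 − 102.75)² / 102.75 = 0.0298
  light-blue: (209 − 205.5)² / 205.5 = 0.0596
  white: (101 − 102.75)² / 102.75 = 0.0298
χ² = 0.0298 + 0.0596 + 0.0298 = 0.1192 ≈ 0.119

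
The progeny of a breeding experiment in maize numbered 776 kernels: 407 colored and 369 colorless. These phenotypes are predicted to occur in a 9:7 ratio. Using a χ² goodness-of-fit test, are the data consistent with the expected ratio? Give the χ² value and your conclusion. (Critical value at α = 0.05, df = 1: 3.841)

Total ratio parts = 16. Expected numbers out of 776:
  colored: 776 × 9/16 = 436.5
  colorless: 776 × 7/16 = 339.5
χ² = Σ (O − E)² / E
  colored: (407 − 436.5)² / 436.5 = 1.9937
  colorless: (369 − 339.5)² / 339.5 = 2.5633
χ² = 1.9937 + 2.5633 = 4.557
Degrees of freedom = 2 − 1 = 1; critical value at α = 0.05 is 3.841.
Since 4.557 > 3.841, we reject the null hypothesis — the data do not fit the 9:7 ratio.

4.557; not consistent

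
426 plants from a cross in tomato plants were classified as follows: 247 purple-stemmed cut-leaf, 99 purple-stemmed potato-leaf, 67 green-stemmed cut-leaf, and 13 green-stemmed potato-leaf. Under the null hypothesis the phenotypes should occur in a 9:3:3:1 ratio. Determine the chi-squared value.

Total ratio parts = 16. Expected numbers out of 426:
  purple-stemmed cut-leaf: 426 × 9/16 = 239.625
  purple-stemmed potato-leaf: 426 × 3/16 = 79.875
  green-stemmed cut-leaf: 426 × 3/16 = 79.875
  green-stemmed potato-leaf: 426 × 1/16 = 26.625
χ² = Σ (O − E)² / E
  purple-stemmed cut-leaf: (247 − 239.625)² / 239.625 = 0.2270
  purple-stemmed potato-leaf: (99 − 79.875)² / 79.875 = 4.5792
  green-stemmed cut-leaf: (67 − 79.875)² / 79.875 = 2.0753
  green-stemmed potato-leaf: (13 − 26.625)² / 26.625 = 6.9724
χ² = 0.2270 + 4.5792 + 2.0753 + 6.9724 = 13.8539 ≈ 13.854

13.854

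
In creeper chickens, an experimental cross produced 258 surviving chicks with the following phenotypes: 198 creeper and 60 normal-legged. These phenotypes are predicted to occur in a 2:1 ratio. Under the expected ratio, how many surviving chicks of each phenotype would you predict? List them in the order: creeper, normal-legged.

172, 86

The 2:1 ratio has 3 parts, so with N = 258 the expected counts are:
  creeper: 258 × 2/3 = 172
  normal-legged: 258 × 1/3 = 86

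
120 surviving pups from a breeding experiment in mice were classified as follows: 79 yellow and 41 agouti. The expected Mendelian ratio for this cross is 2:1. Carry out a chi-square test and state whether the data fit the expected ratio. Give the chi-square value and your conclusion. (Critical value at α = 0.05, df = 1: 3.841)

0.038; consistent

Under the 2:1 hypothesis (Σ ratio = 3, N = 120):
  yellow: 120 × 2/3 = 80
  agouti: 120 × 1/3 = 40
χ² = Σ (O − E)² / E
  yellow: (79 − 80)² / 80 = 0.0125
  agouti: (41 − 40)² / 40 = 0.0250
χ² = 0.0125 + 0.0250 = 0.0375 ≈ 0.038
Degrees of freedom = 2 − 1 = 1; critical value at α = 0.05 is 3.841.
Since 0.038 < 3.841, we fail to reject the null hypothesis — the data are consistent with the 2:1 ratio.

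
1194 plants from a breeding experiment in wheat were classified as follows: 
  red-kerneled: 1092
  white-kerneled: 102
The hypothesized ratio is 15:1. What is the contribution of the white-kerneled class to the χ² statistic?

Expected counts for N = 1194 under a 15:1 ratio (total parts = 16):
  red-kerneled: 1194 × 15/16 = 1119.375
  white-kerneled: 1194 × 1/16 = 74.625
Contribution of white-kerneled: (102 − 74.625)² / 74.625 = 10.0421

10.042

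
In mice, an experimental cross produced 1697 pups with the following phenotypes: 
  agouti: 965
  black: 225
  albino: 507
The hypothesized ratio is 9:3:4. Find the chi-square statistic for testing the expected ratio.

Total ratio parts = 16. Expected numbers out of 1697:
  agouti: 1697 × 9/16 = 954.5625
  black: 1697 × 3/16 = 318.1875
  albino: 1697 × 4/16 = 424.25
χ² = Σ (O − E)² / E
  agouti: (965 − 954.5625)² / 954.5625 = 0.1141
  black: (225 − 318.1875)² / 318.1875 = 27.2918
  albino: (507 − 424.25)² / 424.25 = 16.1404
χ² = 0.1141 + 27.2918 + 16.1404 = 43.5463 ≈ 43.546

43.546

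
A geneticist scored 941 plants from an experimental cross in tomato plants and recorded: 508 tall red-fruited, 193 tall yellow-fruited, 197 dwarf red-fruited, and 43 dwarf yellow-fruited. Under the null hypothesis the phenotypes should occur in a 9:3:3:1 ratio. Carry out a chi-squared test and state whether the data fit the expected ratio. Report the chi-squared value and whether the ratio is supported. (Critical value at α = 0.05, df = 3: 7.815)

Total ratio parts = 16. Expected numbers out of 941:
  tall red-fruited: 941 × 9/16 = 529.3125
  tall yellow-fruited: 941 × 3/16 = 176.4375
  dwarf red-fruited: 941 × 3/16 = 176.4375
  dwarf yellow-fruited: 941 × 1/16 = 58.8125
χ² = Σ (O − E)² / E
  tall red-fruited: (508 − 529.3125)² / 529.3125 = 0.8581
  tall yellow-fruited: (193 − 176.4375)² / 176.4375 = 1.5548
  dwarf red-fruited: (197 − 176.4375)² / 176.4375 = 2.3964
  dwarf yellow-fruited: (43 − 58.8125)² / 58.8125 = 4.2514
χ² = 0.8581 + 1.5548 + 2.3964 + 4.2514 = 9.0607 ≈ 9.061
Degrees of freedom = 4 − 1 = 3; critical value at α = 0.05 is 7.815.
Since 9.061 > 7.815, we reject the null hypothesis — the data do not fit the 9:3:3:1 ratio.

9.061; not consistent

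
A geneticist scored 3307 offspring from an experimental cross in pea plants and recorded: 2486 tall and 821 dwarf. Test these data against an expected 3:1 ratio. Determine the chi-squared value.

0.053

The 3:1 ratio has 4 parts, so with N = 3307 the expected counts are:
  tall: 3307 × 3/4 = 2480.25
  dwarf: 3307 × 1/4 = 826.75
χ² = Σ (O − E)² / E
  tall: (2486 − 2480.25)² / 2480.25 = 0.0133
  dwarf: (821 − 826.75)² / 826.75 = 0.0400
χ² = 0.0133 + 0.0400 = 0.0533 ≈ 0.053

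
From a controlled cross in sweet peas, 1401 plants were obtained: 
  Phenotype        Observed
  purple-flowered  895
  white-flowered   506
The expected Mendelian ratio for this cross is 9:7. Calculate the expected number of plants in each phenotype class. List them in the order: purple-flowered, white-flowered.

Total ratio parts = 16. Expected numbers out of 1401:
  purple-flowered: 1401 × 9/16 = 788.0625
  white-flowered: 1401 × 7/16 = 612.9375

788.0625, 612.9375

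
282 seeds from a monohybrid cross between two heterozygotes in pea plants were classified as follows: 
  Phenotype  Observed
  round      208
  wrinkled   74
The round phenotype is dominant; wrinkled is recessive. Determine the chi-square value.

For a monohybrid cross between heterozygotes with complete dominance, the expected phenotypic ratio is 3:1.
Expected counts for N = 282 under a 3:1 ratio (total parts = 4):
  round: 282 × 3/4 = 211.5
  wrinkled: 282 × 1/4 = 70.5
χ² = Σ (O − E)² / E
  round: (208 − 211.5)² / 211.5 = 0.0579
  wrinkled: (74 − 70.5)² / 70.5 = 0.1738
χ² = 0.0579 + 0.1738 = 0.2317 ≈ 0.232

0.232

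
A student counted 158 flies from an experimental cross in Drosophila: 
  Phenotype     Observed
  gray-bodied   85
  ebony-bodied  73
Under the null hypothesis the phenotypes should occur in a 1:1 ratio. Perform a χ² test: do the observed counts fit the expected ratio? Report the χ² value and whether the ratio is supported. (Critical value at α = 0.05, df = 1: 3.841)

Total ratio parts = 2. Expected numbers out of 158:
  gray-bodied: 158 × 1/2 = 79
  ebony-bodied: 158 × 1/2 = 79
χ² = Σ (O − E)² / E
  gray-bodied: (85 − 79)² / 79 = 0.4557
  ebony-bodied: (73 − 79)² / 79 = 0.4557
χ² = 0.4557 + 0.4557 = 0.9114 ≈ 0.911
Degrees of freedom = 2 − 1 = 1; critical value at α = 0.05 is 3.841.
Since 0.911 < 3.841, we fail to reject the null hypothesis — the data are consistent with the 1:1 ratio.

0.911; consistent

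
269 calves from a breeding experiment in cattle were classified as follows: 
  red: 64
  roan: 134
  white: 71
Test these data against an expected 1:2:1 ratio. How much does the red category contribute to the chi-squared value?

0.157

Total ratio parts = 4. Expected numbers out of 269:
  red: 269 × 1/4 = 67.25
  roan: 269 × 2/4 = 134.5
  white: 269 × 1/4 = 67.25
Contribution of red: (64 − 67.25)² / 67.25 = 0.1571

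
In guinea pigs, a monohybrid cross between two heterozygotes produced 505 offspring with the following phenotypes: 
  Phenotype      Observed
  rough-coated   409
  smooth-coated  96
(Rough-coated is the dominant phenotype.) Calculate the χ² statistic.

9.664

For a monohybrid cross between heterozygotes with complete dominance, the expected phenotypic ratio is 3:1.
Expected counts for N = 505 under a 3:1 ratio (total parts = 4):
  rough-coated: 505 × 3/4 = 378.75
  smooth-coated: 505 × 1/4 = 126.25
χ² = Σ (O − E)² / E
  rough-coated: (409 − 378.75)² / 378.75 = 2.4160
  smooth-coated: (96 − 126.25)² / 126.25 = 7.2480
χ² = 2.4160 + 7.2480 = 9.664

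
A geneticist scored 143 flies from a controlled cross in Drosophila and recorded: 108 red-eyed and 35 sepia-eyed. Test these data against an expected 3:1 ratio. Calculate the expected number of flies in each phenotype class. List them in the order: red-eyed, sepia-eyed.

107.25, 35.75

The 3:1 ratio has 4 parts, so with N = 143 the expected counts are:
  red-eyed: 143 × 3/4 = 107.25
  sepia-eyed: 143 × 1/4 = 35.75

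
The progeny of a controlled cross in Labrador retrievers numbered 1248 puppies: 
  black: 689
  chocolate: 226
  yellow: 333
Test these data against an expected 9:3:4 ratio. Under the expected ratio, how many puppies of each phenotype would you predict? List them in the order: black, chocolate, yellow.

702, 234, 312

The 9:3:4 ratio has 16 parts, so with N = 1248 the expected counts are:
  black: 1248 × 9/16 = 702
  chocolate: 1248 × 3/16 = 234
  yellow: 1248 × 4/16 = 312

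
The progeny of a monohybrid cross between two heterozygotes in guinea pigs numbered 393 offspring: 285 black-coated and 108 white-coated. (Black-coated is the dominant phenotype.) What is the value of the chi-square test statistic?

1.290

For a monohybrid cross between heterozygotes with complete dominance, the expected phenotypic ratio is 3:1.
Total ratio parts = 4. Expected numbers out of 393:
  black-coated: 393 × 3/4 = 294.75
  white-coated: 393 × 1/4 = 98.25
χ² = Σ (O − E)² / E
  black-coated: (285 − 294.75)² / 294.75 = 0.3225
  white-coated: (108 − 98.25)² / 98.25 = 0.9676
χ² = 0.3225 + 0.9676 = 1.2901 ≈ 1.290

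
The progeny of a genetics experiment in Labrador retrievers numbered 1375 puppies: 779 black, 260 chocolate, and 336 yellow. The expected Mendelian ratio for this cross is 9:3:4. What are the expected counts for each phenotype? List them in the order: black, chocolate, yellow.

Total ratio parts = 16. Expected numbers out of 1375:
  black: 1375 × 9/16 = 773.4375
  chocolate: 1375 × 3/16 = 257.8125
  yellow: 1375 × 4/16 = 343.75

773.4375, 257.8125, 343.75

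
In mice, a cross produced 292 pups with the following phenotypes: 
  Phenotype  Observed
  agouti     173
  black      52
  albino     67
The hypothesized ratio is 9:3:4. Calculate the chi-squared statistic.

Under the 9:3:4 hypothesis (Σ ratio = 16, N = 292):
  agouti: 292 × 9/16 = 164.25
  black: 292 × 3/16 = 54.75
  albino: 292 × 4/16 = 73
χ² = Σ (O − E)² / E
  agouti: (173 − 164.25)² / 164.25 = 0.4661
  black: (52 − 54.75)² / 54.75 = 0.1381
  albino: (67 − 73)² / 73 = 0.4932
χ² = 0.4661 + 0.1381 + 0.4932 = 1.0974 ≈ 1.097

1.097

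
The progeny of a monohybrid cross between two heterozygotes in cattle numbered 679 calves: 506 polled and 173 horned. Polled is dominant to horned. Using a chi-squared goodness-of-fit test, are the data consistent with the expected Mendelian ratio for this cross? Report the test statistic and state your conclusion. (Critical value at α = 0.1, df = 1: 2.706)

0.083; consistent

For a monohybrid cross between heterozygotes with complete dominance, the expected phenotypic ratio is 3:1.
The 3:1 ratio has 4 parts, so with N = 679 the expected counts are:
  polled: 679 × 3/4 = 509.25
  horned: 679 × 1/4 = 169.75
χ² = Σ (O − E)² / E
  polled: (506 − 509.25)² / 509.25 = 0.0207
  horned: (173 − 169.75)² / 169.75 = 0.0622
χ² = 0.0207 + 0.0622 = 0.0829 ≈ 0.083
Degrees of freedom = 2 − 1 = 1; critical value at α = 0.1 is 2.706.
Since 0.083 < 2.706, we fail to reject the null hypothesis — the data are consistent with the 3:1 ratio.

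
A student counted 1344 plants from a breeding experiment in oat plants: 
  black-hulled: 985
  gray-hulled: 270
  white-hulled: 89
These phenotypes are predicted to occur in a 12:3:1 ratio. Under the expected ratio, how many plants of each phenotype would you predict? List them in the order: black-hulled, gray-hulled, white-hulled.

Under the 12:3:1 hypothesis (Σ ratio = 16, N = 1344):
  black-hulled: 1344 × 12/16 = 1008
  gray-hulled: 1344 × 3/16 = 252
  white-hulled: 1344 × 1/16 = 84

1008, 252, 84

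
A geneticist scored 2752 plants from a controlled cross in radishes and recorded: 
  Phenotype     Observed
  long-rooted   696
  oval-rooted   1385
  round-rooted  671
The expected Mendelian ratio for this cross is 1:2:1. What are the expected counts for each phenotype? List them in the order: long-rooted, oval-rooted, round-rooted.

688, 1376, 688

Under the 1:2:1 hypothesis (Σ ratio = 4, N = 2752):
  long-rooted: 2752 × 1/4 = 688
  oval-rooted: 2752 × 2/4 = 1376
  round-rooted: 2752 × 1/4 = 688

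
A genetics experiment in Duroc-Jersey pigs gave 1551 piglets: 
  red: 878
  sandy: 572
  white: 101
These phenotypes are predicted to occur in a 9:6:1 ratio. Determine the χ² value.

0.365

Total ratio parts = 16. Expected numbers out of 1551:
  red: 1551 × 9/16 = 872.4375
  sandy: 1551 × 6/16 = 581.625
  white: 1551 × 1/16 = 96.9375
χ² = Σ (O − E)² / E
  red: (878 − 872.4375)² / 872.4375 = 0.0355
  sandy: (572 − 581.625)² / 581.625 = 0.1593
  white: (101 − 96.9375)² / 96.9375 = 0.1703
χ² = 0.0355 + 0.1593 + 0.1703 = 0.3651 ≈ 0.365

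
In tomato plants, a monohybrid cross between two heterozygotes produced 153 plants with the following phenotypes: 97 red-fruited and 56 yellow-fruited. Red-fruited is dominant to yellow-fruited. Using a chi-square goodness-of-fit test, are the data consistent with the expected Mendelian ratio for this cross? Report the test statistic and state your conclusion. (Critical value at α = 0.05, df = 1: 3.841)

10.983; not consistent

For a monohybrid cross between heterozygotes with complete dominance, the expected phenotypic ratio is 3:1.
The 3:1 ratio has 4 parts, so with N = 153 the expected counts are:
  red-fruited: 153 × 3/4 = 114.75
  yellow-fruited: 153 × 1/4 = 38.25
χ² = Σ (O − E)² / E
  red-fruited: (97 − 114.75)² / 114.75 = 2.7456
  yellow-fruited: (56 − 38.25)² / 38.25 = 8.2369
χ² = 2.7456 + 8.2369 = 10.9825 ≈ 10.983
Degrees of freedom = 2 − 1 = 1; critical value at α = 0.05 is 3.841.
Since 10.983 > 3.841, we reject the null hypothesis — the data do not fit the 3:1 ratio.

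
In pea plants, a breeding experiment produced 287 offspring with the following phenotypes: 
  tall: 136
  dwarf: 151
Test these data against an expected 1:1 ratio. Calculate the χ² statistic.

Expected counts for N = 287 under a 1:1 ratio (total parts = 2):
  tall: 287 × 1/2 = 143.5
  dwarf: 287 × 1/2 = 143.5
χ² = Σ (O − E)² / E
  tall: (136 − 143.5)² / 143.5 = 0.3920
  dwarf: (151 − 143.5)² / 143.5 = 0.3920
χ² = 0.3920 + 0.3920 = 0.784

0.784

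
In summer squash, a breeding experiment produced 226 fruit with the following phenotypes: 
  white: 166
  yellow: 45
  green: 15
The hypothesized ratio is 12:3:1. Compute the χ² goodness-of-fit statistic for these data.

0.289

The 12:3:1 ratio has 16 parts, so with N = 226 the expected counts are:
  white: 226 × 12/16 = 169.5
  yellow: 226 × 3/16 = 42.375
  green: 226 × 1/16 = 14.125
χ² = Σ (O − E)² / E
  white: (166 − 169.5)² / 169.5 = 0.0723
  yellow: (45 − 42.375)² / 42.375 = 0.1626
  green: (15 − 14.125)² / 14.125 = 0.0542
χ² = 0.0723 + 0.1626 + 0.0542 = 0.2891 ≈ 0.289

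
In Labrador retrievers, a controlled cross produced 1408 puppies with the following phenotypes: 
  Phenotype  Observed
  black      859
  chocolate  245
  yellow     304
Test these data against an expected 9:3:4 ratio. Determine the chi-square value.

Under the 9:3:4 hypothesis (Σ ratio = 16, N = 1408):
  black: 1408 × 9/16 = 792
  chocolate: 1408 × 3/16 = 264
  yellow: 1408 × 4/16 = 352
χ² = Σ (O − E)² / E
  black: (859 − 792)² / 792 = 5.6679
  chocolate: (245 − 264)² / 264 = 1.3674
  yellow: (304 − 352)² / 352 = 6.5455
χ² = 5.6679 + 1.3674 + 6.5455 = 13.5808 ≈ 13.581

13.581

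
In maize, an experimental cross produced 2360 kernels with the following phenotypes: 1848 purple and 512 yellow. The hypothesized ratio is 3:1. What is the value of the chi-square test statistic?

13.749

The 3:1 ratio has 4 parts, so with N = 2360 the expected counts are:
  purple: 2360 × 3/4 = 1770
  yellow: 2360 × 1/4 = 590
χ² = Σ (O − E)² / E
  purple: (1848 − 1770)² / 1770 = 3.4373
  yellow: (512 − 590)² / 590 = 10.3119
χ² = 3.4373 + 10.3119 = 13.7492 ≈ 13.749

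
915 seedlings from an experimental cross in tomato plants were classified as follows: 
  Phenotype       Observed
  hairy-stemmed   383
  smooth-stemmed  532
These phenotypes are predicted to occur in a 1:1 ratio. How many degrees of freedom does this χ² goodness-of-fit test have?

1

A goodness-of-fit test with 2 phenotype classes has df = 2 − 1 = 1.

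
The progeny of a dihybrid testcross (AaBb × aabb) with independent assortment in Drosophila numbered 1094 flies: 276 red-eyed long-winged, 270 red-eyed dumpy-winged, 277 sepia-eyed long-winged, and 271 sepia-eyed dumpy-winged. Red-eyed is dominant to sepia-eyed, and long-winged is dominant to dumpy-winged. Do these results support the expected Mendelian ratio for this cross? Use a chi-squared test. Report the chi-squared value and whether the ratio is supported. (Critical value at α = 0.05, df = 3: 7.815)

A dihybrid testcross with independent assortment gives a 1:1:1:1 ratio.
Total ratio parts = 4. Expected numbers out of 1094:
  red-eyed long-winged: 1094 × 1/4 = 273.5
  red-eyed dumpy-winged: 1094 × 1/4 = 273.5
  sepia-eyed long-winged: 1094 × 1/4 = 273.5
  sepia-eyed dumpy-winged: 1094 × 1/4 = 273.5
χ² = Σ (O − E)² / E
  red-eyed long-winged: (276 − 273.5)² / 273.5 = 0.0229
  red-eyed dumpy-winged: (270 − 273.5)² / 273.5 = 0.0448
  sepia-eyed long-winged: (277 − 273.5)² / 273.5 = 0.0448
  sepia-eyed dumpy-winged: (271 − 273.5)² / 273.5 = 0.0229
χ² = 0.0229 + 0.0448 + 0.0448 + 0.0229 = 0.1354 ≈ 0.135
Degrees of freedom = 4 − 1 = 3; critical value at α = 0.05 is 7.815.
Since 0.135 < 7.815, we fail to reject the null hypothesis — the data are consistent with the 1:1:1:1 ratio.

0.135; consistent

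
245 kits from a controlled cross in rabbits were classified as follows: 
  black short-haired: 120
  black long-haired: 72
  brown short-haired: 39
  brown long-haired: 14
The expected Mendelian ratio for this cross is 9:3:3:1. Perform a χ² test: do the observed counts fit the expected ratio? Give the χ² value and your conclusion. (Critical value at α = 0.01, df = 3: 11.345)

18.249; not consistent

The 9:3:3:1 ratio has 16 parts, so with N = 245 the expected counts are:
  black short-haired: 245 × 9/16 = 137.8125
  black long-haired: 245 × 3/16 = 45.9375
  brown short-haired: 245 × 3/16 = 45.9375
  brown long-haired: 245 × 1/16 = 15.3125
χ² = Σ (O − E)² / E
  black short-haired: (120 − 137.8125)² / 137.8125 = 2.3023
  black long-haired: (72 − 45.9375)² / 45.9375 = 14.7865
  brown short-haired: (39 − 45.9375)² / 45.9375 = 1.0477
  brown long-haired: (14 − 15.3125)² / 15.3125 = 0.1125
χ² = 2.3023 + 14.7865 + 1.0477 + 0.1125 = 18.249
Degrees of freedom = 4 − 1 = 3; critical value at α = 0.01 is 11.345.
Since 18.249 > 11.345, we reject the null hypothesis — the data do not fit the 9:3:3:1 ratio.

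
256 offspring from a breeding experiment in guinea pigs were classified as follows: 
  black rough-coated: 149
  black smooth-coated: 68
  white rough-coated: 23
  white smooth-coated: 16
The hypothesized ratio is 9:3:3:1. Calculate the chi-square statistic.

21.528

Expected counts for N = 256 under a 9:3:3:1 ratio (total parts = 16):
  black rough-coated: 256 × 9/16 = 144
  black smooth-coated: 256 × 3/16 = 48
  white rough-coated: 256 × 3/16 = 48
  white smooth-coated: 256 × 1/16 = 16
χ² = Σ (O − E)² / E
  black rough-coated: (149 − 144)² / 144 = 0.1736
  black smooth-coated: (68 − 48)² / 48 = 8.3333
  white rough-coated: (23 − 48)² / 48 = 13.0208
  white smooth-coated: (16 − 16)² / 16 = 0.0000
χ² = 0.1736 + 8.3333 + 13.0208 + 0.0000 = 21.5277 ≈ 21.528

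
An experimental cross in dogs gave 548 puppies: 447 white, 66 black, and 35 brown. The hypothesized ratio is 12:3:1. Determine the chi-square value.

Under the 12:3:1 hypothesis (Σ ratio = 16, N = 548):
  white: 548 × 12/16 = 411
  black: 548 × 3/16 = 102.75
  brown: 548 × 1/16 = 34.25
χ² = Σ (O − E)² / E
  white: (447 − 411)² / 411 = 3.1533
  black: (66 − 102.75)² / 102.75 = 13.1442
  brown: (35 − 34.25)² / 34.25 = 0.0164
χ² = 3.1533 + 13.1442 + 0.0164 = 16.3139 ≈ 16.314

16.314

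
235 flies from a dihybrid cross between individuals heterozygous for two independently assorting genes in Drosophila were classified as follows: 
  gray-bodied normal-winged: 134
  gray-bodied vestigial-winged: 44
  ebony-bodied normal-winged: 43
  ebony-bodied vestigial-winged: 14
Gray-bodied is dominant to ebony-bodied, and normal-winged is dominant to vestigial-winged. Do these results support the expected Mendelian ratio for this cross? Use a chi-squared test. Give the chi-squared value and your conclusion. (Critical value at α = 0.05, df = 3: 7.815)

A dihybrid F₂ with independent assortment and complete dominance at both loci gives a 9:3:3:1 phenotypic ratio.
Expected counts for N = 235 under a 9:3:3:1 ratio (total parts = 16):
  gray-bodied normal-winged: 235 × 9/16 = 132.1875
  gray-bodied vestigial-winged: 235 × 3/16 = 44.0625
  ebony-bodied normal-winged: 235 × 3/16 = 44.0625
  ebony-bodied vestigial-winged: 235 × 1/16 = 14.6875
χ² = Σ (O − E)² / E
  gray-bodied normal-winged: (134 − 132.1875)² / 132.1875 = 0.0249
  gray-bodied vestigial-winged: (44 − 44.0625)² / 44.0625 = 0.0001
  ebony-bodied normal-winged: (43 − 44.0625)² / 44.0625 = 0.0256
  ebony-bodied vestigial-winged: (14 − 14.6875)² / 14.6875 = 0.0322
χ² = 0.0249 + 0.0001 + 0.0256 + 0.0322 = 0.0828 ≈ 0.083
Degrees of freedom = 4 − 1 = 3; critical value at α = 0.05 is 7.815.
Since 0.083 < 7.815, we fail to reject the null hypothesis — the data are consistent with the 9:3:3:1 ratio.

0.083; consistent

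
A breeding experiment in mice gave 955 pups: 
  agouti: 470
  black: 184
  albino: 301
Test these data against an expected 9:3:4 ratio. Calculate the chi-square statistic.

Total ratio parts = 16. Expected numbers out of 955:
  agouti: 955 × 9/16 = 537.1875
  black: 955 × 3/16 = 179.0625
  albino: 955 × 4/16 = 238.75
χ² = Σ (O − E)² / E
  agouti: (470 − 537.1875)² / 537.1875 = 8.4033
  black: (184 − 179.0625)² / 179.0625 = 0.1361
  albino: (301 − 238.75)² / 238.75 = 16.2306
χ² = 8.4033 + 0.1361 + 16.2306 = 24.770

24.770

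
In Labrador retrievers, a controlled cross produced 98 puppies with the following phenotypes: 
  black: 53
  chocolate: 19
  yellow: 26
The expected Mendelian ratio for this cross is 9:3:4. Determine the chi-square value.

0.195

Expected counts for N = 98 under a 9:3:4 ratio (total parts = 16):
  black: 98 × 9/16 = 55.125
  chocolate: 98 × 3/16 = 18.375
  yellow: 98 × 4/16 = 24.5
χ² = Σ (O − E)² / E
  black: (53 − 55.125)² / 55.125 = 0.0819
  chocolate: (19 − 18.375)² / 18.375 = 0.0213
  yellow: (26 − 24.5)² / 24.5 = 0.0918
χ² = 0.0819 + 0.0213 + 0.0918 = 0.195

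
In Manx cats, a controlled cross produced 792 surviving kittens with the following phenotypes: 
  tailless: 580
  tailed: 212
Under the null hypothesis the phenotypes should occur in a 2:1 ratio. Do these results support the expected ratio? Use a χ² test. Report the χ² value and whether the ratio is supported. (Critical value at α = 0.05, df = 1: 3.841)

The 2:1 ratio has 3 parts, so with N = 792 the expected counts are:
  tailless: 792 × 2/3 = 528
  tailed: 792 × 1/3 = 264
χ² = Σ (O − E)² / E
  tailless: (580 − 528)² / 528 = 5.1212
  tailed: (212 − 264)² / 264 = 10.2424
χ² = 5.1212 + 10.2424 = 15.3636 ≈ 15.364
Degrees of freedom = 2 − 1 = 1; critical value at α = 0.05 is 3.841.
Since 15.364 > 3.841, we reject the null hypothesis — the data do not fit the 2:1 ratio.

15.364; not consistent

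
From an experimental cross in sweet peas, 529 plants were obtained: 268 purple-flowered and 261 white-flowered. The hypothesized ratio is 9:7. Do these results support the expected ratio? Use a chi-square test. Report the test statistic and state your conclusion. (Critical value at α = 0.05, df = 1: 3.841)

Total ratio parts = 16. Expected numbers out of 529:
  purple-flowered: 529 × 9/16 = 297.5625
  white-flowered: 529 × 7/16 = 231.4375
χ² = Σ (O − E)² / E
  purple-flowered: (268 − 297.5625)² / 297.5625 = 2.9370
  white-flowered: (261 − 231.4375)² / 231.4375 = 3.7761
χ² = 2.9370 + 3.7761 = 6.7131 ≈ 6.713
Degrees of freedom = 2 − 1 = 1; critical value at α = 0.05 is 3.841.
Since 6.713 > 3.841, we reject the null hypothesis — the data do not fit the 9:7 ratio.

6.713; not consistent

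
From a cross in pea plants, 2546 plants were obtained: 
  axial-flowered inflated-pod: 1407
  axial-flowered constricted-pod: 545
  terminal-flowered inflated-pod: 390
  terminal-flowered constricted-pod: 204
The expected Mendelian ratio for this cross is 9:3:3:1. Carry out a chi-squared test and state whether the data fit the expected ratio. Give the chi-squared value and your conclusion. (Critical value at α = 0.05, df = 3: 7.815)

38.668; not consistent

The 9:3:3:1 ratio has 16 parts, so with N = 2546 the expected counts are:
  axial-flowered inflated-pod: 2546 × 9/16 = 1432.125
  axial-flowered constricted-pod: 2546 × 3/16 = 477.375
  terminal-flowered inflated-pod: 2546 × 3/16 = 477.375
  terminal-flowered constricted-pod: 2546 × 1/16 = 159.125
χ² = Σ (O − E)² / E
  axial-flowered inflated-pod: (1407 − 1432.125)² / 1432.125 = 0.4408
  axial-flowered constricted-pod: (545 − 477.375)² / 477.375 = 9.5798
  terminal-flowered inflated-pod: (390 − 477.375)² / 477.375 = 15.9924
  terminal-flowered constricted-pod: (204 − 159.125)² / 159.125 = 12.6552
χ² = 0.4408 + 9.5798 + 15.9924 + 12.6552 = 38.6682 ≈ 38.668
Degrees of freedom = 4 − 1 = 3; critical value at α = 0.05 is 7.815.
Since 38.668 > 7.815, we reject the null hypothesis — the data do not fit the 9:3:3:1 ratio.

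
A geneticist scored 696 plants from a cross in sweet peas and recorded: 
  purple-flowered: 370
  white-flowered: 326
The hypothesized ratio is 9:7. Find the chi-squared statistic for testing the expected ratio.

The 9:7 ratio has 16 parts, so with N = 696 the expected counts are:
  purple-flowered: 696 × 9/16 = 391.5
  white-flowered: 696 × 7/16 = 304.5
χ² = Σ (O − E)² / E
  purple-flowered: (370 − 391.5)² / 391.5 = 1.1807
  white-flowered: (326 − 304.5)² / 304.5 = 1.5181
χ² = 1.1807 + 1.5181 = 2.6988 ≈ 2.699

2.699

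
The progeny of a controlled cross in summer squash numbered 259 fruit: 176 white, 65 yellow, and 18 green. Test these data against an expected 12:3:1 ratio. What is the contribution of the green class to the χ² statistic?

0.203

The 12:3:1 ratio has 16 parts, so with N = 259 the expected counts are:
  white: 259 × 12/16 = 194.25
  yellow: 259 × 3/16 = 48.5625
  green: 259 × 1/16 = 16.1875
Contribution of green: (18 − 16.1875)² / 16.1875 = 0.2029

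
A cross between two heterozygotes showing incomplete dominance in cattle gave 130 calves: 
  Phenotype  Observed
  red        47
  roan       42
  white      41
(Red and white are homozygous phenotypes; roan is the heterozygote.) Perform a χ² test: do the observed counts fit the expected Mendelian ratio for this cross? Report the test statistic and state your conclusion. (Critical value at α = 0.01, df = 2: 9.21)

16.831; not consistent

With incomplete dominance, a heterozygote × heterozygote cross gives a 1:2:1 phenotypic ratio.
Total ratio parts = 4. Expected numbers out of 130:
  red: 130 × 1/4 = 32.5
  roan: 130 × 2/4 = 65
  white: 130 × 1/4 = 32.5
χ² = Σ (O − E)² / E
  red: (47 − 32.5)² / 32.5 = 6.4692
  roan: (42 − 65)² / 65 = 8.1385
  white: (41 − 32.5)² / 32.5 = 2.2231
χ² = 6.4692 + 8.1385 + 2.2231 = 16.8308 ≈ 16.831
Degrees of freedom = 3 − 1 = 2; critical value at α = 0.01 is 9.21.
Since 16.831 > 9.21, we reject the null hypothesis — the data do not fit the 1:2:1 ratio.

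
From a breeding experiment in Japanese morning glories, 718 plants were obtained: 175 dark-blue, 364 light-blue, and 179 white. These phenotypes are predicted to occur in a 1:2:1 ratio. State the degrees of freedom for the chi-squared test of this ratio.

A goodness-of-fit test with 3 phenotype classes has df = 3 − 1 = 2.

2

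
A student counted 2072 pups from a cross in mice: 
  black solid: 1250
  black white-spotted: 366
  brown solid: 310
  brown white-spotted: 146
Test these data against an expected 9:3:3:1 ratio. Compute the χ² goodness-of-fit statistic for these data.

Expected counts for N = 2072 under a 9:3:3:1 ratio (total parts = 16):
  black solid: 2072 × 9/16 = 1165.5
  black white-spotted: 2072 × 3/16 = 388.5
  brown solid: 2072 × 3/16 = 388.5
  brown white-spotted: 2072 × 1/16 = 129.5
χ² = Σ (O − E)² / E
  black solid: (1250 − 1165.5)² / 1165.5 = 6.1263
  black white-spotted: (366 − 388.5)² / 388.5 = 1.3031
  brown solid: (310 − 388.5)² / 388.5 = 15.8616
  brown white-spotted: (146 − 129.5)² / 129.5 = 2.1023
χ² = 6.1263 + 1.3031 + 15.8616 + 2.1023 = 25.3933 ≈ 25.393

25.393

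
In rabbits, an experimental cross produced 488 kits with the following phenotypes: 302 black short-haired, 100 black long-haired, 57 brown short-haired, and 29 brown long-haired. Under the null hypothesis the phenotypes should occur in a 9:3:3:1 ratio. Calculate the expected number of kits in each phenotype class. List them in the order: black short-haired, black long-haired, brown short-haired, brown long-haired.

274.5, 91.5, 91.5, 30.5

Under the 9:3:3:1 hypothesis (Σ ratio = 16, N = 488):
  black short-haired: 488 × 9/16 = 274.5
  black long-haired: 488 × 3/16 = 91.5
  brown short-haired: 488 × 3/16 = 91.5
  brown long-haired: 488 × 1/16 = 30.5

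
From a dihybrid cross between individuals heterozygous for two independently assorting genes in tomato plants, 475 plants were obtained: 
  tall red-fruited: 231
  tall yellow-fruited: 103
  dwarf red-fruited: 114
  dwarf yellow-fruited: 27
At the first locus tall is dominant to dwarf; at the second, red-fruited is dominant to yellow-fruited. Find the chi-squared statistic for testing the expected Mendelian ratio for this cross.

A dihybrid F₂ with independent assortment and complete dominance at both loci gives a 9:3:3:1 phenotypic ratio.
The 9:3:3:1 ratio has 16 parts, so with N = 475 the expected counts are:
  tall red-fruited: 475 × 9/16 = 267.1875
  tall yellow-fruited: 475 × 3/16 = 89.0625
  dwarf red-fruited: 475 × 3/16 = 89.0625
  dwarf yellow-fruited: 475 × 1/16 = 29.6875
χ² = Σ (O − E)² / E
  tall red-fruited: (231 − 267.1875)² / 267.1875 = 4.9012
  tall yellow-fruited: (103 − 89.0625)² / 89.0625 = 2.1811
  dwarf red-fruited: (114 − 89.0625)² / 89.0625 = 6.9825
  dwarf yellow-fruited: (27 − 29.6875)² / 29.6875 = 0.2433
χ² = 4.9012 + 2.1811 + 6.9825 + 0.2433 = 14.3081 ≈ 14.308

14.308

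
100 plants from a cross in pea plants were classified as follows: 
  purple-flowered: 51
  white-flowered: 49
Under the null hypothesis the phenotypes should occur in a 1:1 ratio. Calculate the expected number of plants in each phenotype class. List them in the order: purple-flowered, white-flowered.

50, 50

Total ratio parts = 2. Expected numbers out of 100:
  purple-flowered: 100 × 1/2 = 50
  white-flowered: 100 × 1/2 = 50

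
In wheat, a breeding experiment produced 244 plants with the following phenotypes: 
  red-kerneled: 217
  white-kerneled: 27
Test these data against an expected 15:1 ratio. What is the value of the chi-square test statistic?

9.657

Total ratio parts = 16. Expected numbers out of 244:
  red-kerneled: 244 × 15/16 = 228.75
  white-kerneled: 244 × 1/16 = 15.25
χ² = Σ (O − E)² / E
  red-kerneled: (217 − 228.75)² / 228.75 = 0.6036
  white-kerneled: (27 − 15.25)² / 15.25 = 9.0533
χ² = 0.6036 + 9.0533 = 9.6569 ≈ 9.657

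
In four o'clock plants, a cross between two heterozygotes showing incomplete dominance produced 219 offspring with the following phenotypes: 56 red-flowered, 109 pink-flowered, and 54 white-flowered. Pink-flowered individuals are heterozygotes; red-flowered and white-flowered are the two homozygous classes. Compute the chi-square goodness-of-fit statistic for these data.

With incomplete dominance, a heterozygote × heterozygote cross gives a 1:2:1 phenotypic ratio.
The 1:2:1 ratio has 4 parts, so with N = 219 the expected counts are:
  red-flowered: 219 × 1/4 = 54.75
  pink-flowered: 219 × 2/4 = 109.5
  white-flowered: 219 × 1/4 = 54.75
χ² = Σ (O − E)² / E
  red-flowered: (56 − 54.75)² / 54.75 = 0.0285
  pink-flowered: (109 − 109.5)² / 109.5 = 0.0023
  white-flowered: (54 − 54.75)² / 54.75 = 0.0103
χ² = 0.0285 + 0.0023 + 0.0103 = 0.0411 ≈ 0.041

0.041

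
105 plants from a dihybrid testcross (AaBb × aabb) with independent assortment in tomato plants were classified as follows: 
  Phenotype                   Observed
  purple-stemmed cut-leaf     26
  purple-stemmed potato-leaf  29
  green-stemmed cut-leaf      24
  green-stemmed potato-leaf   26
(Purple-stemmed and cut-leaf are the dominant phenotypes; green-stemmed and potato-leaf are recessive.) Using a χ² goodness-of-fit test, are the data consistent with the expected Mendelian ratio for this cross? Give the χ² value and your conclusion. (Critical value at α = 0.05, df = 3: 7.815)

A dihybrid testcross with independent assortment gives a 1:1:1:1 ratio.
Total ratio parts = 4. Expected numbers out of 105:
  purple-stemmed cut-leaf: 105 × 1/4 = 26.25
  purple-stemmed potato-leaf: 105 × 1/4 = 26.25
  green-stemmed cut-leaf: 105 × 1/4 = 26.25
  green-stemmed potato-leaf: 105 × 1/4 = 26.25
χ² = Σ (O − E)² / E
  purple-stemmed cut-leaf: (26 − 26.25)² / 26.25 = 0.0024
  purple-stemmed potato-leaf: (29 − 26.25)² / 26.25 = 0.2881
  green-stemmed cut-leaf: (24 − 26.25)² / 26.25 = 0.1929
  green-stemmed potato-leaf: (26 − 26.25)² / 26.25 = 0.0024
χ² = 0.0024 + 0.2881 + 0.1929 + 0.0024 = 0.4858 ≈ 0.486
Degrees of freedom = 4 − 1 = 3; critical value at α = 0.05 is 7.815.
Since 0.486 < 7.815, we fail to reject the null hypothesis — the data are consistent with the 1:1:1:1 ratio.

0.486; consistent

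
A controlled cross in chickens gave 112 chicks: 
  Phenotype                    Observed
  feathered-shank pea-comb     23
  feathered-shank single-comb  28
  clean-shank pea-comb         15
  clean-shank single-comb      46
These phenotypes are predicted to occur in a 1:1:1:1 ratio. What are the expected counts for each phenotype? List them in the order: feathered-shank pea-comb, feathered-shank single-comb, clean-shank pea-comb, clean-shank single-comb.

28, 28, 28, 28

Under the 1:1:1:1 hypothesis (Σ ratio = 4, N = 112):
  feathered-shank pea-comb: 112 × 1/4 = 28
  feathered-shank single-comb: 112 × 1/4 = 28
  clean-shank pea-comb: 112 × 1/4 = 28
  clean-shank single-comb: 112 × 1/4 = 28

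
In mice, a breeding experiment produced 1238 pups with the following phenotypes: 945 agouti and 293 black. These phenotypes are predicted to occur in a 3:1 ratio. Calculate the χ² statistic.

1.173

Expected counts for N = 1238 under a 3:1 ratio (total parts = 4):
  agouti: 1238 × 3/4 = 928.5
  black: 1238 × 1/4 = 309.5
χ² = Σ (O − E)² / E
  agouti: (945 − 928.5)² / 928.5 = 0.2932
  black: (293 − 309.5)² / 309.5 = 0.8796
χ² = 0.2932 + 0.8796 = 1.1728 ≈ 1.173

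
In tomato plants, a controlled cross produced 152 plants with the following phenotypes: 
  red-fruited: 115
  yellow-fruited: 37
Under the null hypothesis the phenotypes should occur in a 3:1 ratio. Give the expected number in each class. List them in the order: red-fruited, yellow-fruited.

Total ratio parts = 4. Expected numbers out of 152:
  red-fruited: 152 × 3/4 = 114
  yellow-fruited: 152 × 1/4 = 38

114, 38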